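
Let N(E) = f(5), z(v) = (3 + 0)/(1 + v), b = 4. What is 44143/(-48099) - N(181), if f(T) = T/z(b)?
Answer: -444968/48099 ≈ -9.2511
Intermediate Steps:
z(v) = 3/(1 + v)
f(T) = 5*T/3 (f(T) = T/((3/(1 + 4))) = T/((3/5)) = T/((3*(1/5))) = T/(3/5) = T*(5/3) = 5*T/3)
N(E) = 25/3 (N(E) = (5/3)*5 = 25/3)
44143/(-48099) - N(181) = 44143/(-48099) - 1*25/3 = 44143*(-1/48099) - 25/3 = -44143/48099 - 25/3 = -444968/48099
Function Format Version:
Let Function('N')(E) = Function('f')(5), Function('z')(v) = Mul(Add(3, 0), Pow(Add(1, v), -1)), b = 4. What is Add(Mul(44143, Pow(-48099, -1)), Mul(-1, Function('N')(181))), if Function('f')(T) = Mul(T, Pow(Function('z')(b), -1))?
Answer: Rational(-444968, 48099) ≈ -9.2511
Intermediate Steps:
Function('z')(v) = Mul(3, Pow(Add(1, v), -1))
Function('f')(T) = Mul(Rational(5, 3), T) (Function('f')(T) = Mul(T, Pow(Mul(3, Pow(Add(1, 4), -1)), -1)) = Mul(T, Pow(Mul(3, Pow(5, -1)), -1)) = Mul(T, Pow(Mul(3, Rational(1, 5)), -1)) = Mul(T, Pow(Rational(3, 5), -1)) = Mul(T, Rational(5, 3)) = Mul(Rational(5, 3), T))
Function('N')(E) = Rational(25, 3) (Function('N')(E) = Mul(Rational(5, 3), 5) = Rational(25, 3))
Add(Mul(44143, Pow(-48099, -1)), Mul(-1, Function('N')(181))) = Add(Mul(44143, Pow(-48099, -1)), Mul(-1, Rational(25, 3))) = Add(Mul(44143, Rational(-1, 48099)), Rational(-25, 3)) = Add(Rational(-44143, 48099), Rational(-25, 3)) = Rational(-444968, 48099)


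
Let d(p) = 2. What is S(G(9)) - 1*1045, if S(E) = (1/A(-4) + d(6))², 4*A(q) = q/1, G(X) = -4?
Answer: -1044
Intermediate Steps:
A(q) = q/4 (A(q) = (q/1)/4 = (q*1)/4 = q/4)
S(E) = 1 (S(E) = (1/((¼)*(-4)) + 2)² = (1/(-1) + 2)² = (-1 + 2)² = 1² = 1)
S(G(9)) - 1*1045 = 1 - 1*1045 = 1 - 1045 = -1044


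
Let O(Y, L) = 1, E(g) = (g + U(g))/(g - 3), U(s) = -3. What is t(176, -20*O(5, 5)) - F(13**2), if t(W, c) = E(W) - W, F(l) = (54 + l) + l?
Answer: -567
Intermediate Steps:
E(g) = 1 (E(g) = (g - 3)/(g - 3) = (-3 + g)/(-3 + g) = 1)
F(l) = 54 + 2*l
t(W, c) = 1 - W
t(176, -20*O(5, 5)) - F(13**2) = (1 - 1*176) - (54 + 2*13**2) = (1 - 176) - (54 + 2*169) = -175 - (54 + 338) = -175 - 1*392 = -175 - 392 = -567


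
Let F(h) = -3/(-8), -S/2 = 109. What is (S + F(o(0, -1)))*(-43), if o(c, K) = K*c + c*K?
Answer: 74863/8 ≈ 9357.9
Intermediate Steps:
S = -218 (S = -2*109 = -218)
o(c, K) = 2*K*c (o(c, K) = K*c + K*c = 2*K*c)
F(h) = 3/8 (F(h) = -3*(-⅛) = 3/8)
(S + F(o(0, -1)))*(-43) = (-218 + 3/8)*(-43) = -1741/8*(-43) = 74863/8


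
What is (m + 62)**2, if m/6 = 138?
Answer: 792100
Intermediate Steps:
m = 828 (m = 6*138 = 828)
(m + 62)**2 = (828 + 62)**2 = 890**2 = 792100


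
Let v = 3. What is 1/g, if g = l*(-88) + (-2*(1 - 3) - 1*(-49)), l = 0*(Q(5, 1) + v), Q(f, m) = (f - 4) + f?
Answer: 1/53 ≈ 0.018868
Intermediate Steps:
Q(f, m) = -4 + 2*f (Q(f, m) = (-4 + f) + f = -4 + 2*f)
l = 0 (l = 0*((-4 + 2*5) + 3) = 0*((-4 + 10) + 3) = 0*(6 + 3) = 0*9 = 0)
g = 53 (g = 0*(-88) + (-2*(1 - 3) - 1*(-49)) = 0 + (-2*(-2) + 49) = 0 + (4 + 49) = 0 + 53 = 53)
1/g = 1/53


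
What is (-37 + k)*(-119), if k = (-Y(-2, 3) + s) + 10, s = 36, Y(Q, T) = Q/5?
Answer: -5593/5 ≈ -1118.6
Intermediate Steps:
Y(Q, T) = Q/5 (Y(Q, T) = Q*(⅕) = Q/5)
k = 232/5 (k = (-(-2)/5 + 36) + 10 = (-1*(-⅖) + 36) + 10 = (⅖ + 36) + 10 = 182/5 + 10 = 232/5 ≈ 46.400)
(-37 + k)*(-119) = (-37 + 232/5)*(-119) = (47/5)*(-119) = -5593/5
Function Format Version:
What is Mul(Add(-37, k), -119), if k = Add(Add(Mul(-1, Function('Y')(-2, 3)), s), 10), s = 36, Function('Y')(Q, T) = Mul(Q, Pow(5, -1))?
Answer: Rational(-5593, 5) ≈ -1118.6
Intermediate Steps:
Function('Y')(Q, T) = Mul(Rational(1, 5), Q) (Function('Y')(Q, T) = Mul(Q, Rational(1, 5)) = Mul(Rational(1, 5), Q))
k = Rational(232, 5) (k = Add(Add(Mul(-1, Mul(Rational(1, 5), -2)), 36), 10) = Add(Add(Mul(-1, Rational(-2, 5)), 36), 10) = Add(Add(Rational(2, 5), 36), 10) = Add(Rational(182, 5), 10) = Rational(232, 5) ≈ 46.400)
Mul(Add(-37, k), -119) = Mul(Add(-37, Rational(232, 5)), -119) = Mul(Rational(47, 5), -119) = Rational(-5593, 5)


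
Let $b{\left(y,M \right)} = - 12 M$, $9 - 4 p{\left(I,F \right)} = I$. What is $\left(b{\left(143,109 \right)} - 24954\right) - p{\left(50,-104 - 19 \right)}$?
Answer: $- \frac{105007}{4} \approx -26252.0$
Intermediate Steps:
$p{\left(I,F \right)} = \frac{9}{4} - \frac{I}{4}$
$\left(b{\left(143,109 \right)} - 24954\right) - p{\left(50,-104 - 19 \right)} = \left(\left(-12\right) 109 - 24954\right) - \left(\frac{9}{4} - \frac{25}{2}\right) = \left(-1308 - 24954\right) - \left(\frac{9}{4} - \frac{25}{2}\right) = -26262 - - \frac{41}{4} = -26262 + \frac{41}{4} = - \frac{105007}{4}$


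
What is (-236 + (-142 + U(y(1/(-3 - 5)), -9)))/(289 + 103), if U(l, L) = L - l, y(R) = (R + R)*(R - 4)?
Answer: -12417/12544 ≈ -0.98988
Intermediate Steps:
y(R) = 2*R*(-4 + R) (y(R) = (2*R)*(-4 + R) = 2*R*(-4 + R))
(-236 + (-142 + U(y(1/(-3 - 5)), -9)))/(289 + 103) = (-236 + (-142 + (-9 - 2*(-4 + 1/(-3 - 5))/(-3 - 5))))/(289 + 103) = (-236 + (-142 + (-9 - 2*(-4 + 1/(-8))/(-8))))/392 = (-236 + (-142 + (-9 - 2*(-1)*(-4 - 1/8)/8)))*(1/392) = (-236 + (-142 + (-9 - 2*(-1)*(-33)/(8*8))))*(1/392) = (-236 + (-142 + (-9 - 1*33/32)))*(1/392) = (-236 + (-142 + (-9 - 33/32)))*(1/392) = (-236 + (-142 - 321/32))*(1/392) = (-236 - 4865/32)*(1/392) = -12417/32*1/392 = -12417/12544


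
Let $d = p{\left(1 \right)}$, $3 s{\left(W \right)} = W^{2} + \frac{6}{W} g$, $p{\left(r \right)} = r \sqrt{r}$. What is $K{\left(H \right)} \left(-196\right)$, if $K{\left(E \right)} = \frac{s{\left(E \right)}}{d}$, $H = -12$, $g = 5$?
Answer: $- \frac{27734}{3} \approx -9244.7$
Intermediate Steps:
$p{\left(r \right)} = r^{\frac{3}{2}}$
$s{\left(W \right)} = \frac{10}{W} + \frac{W^{2}}{3}$ ($s{\left(W \right)} = \frac{W^{2} + \frac{6}{W} 5}{3} = \frac{W^{2} + \frac{30}{W}}{3} = \frac{10}{W} + \frac{W^{2}}{3}$)
$d = 1$ ($d = 1^{\frac{3}{2}} = 1$)
$K{\left(E \right)} = \frac{30 + E^{3}}{3 E}$ ($K{\left(E \right)} = \frac{\frac{1}{3} \frac{1}{E} \left(30 + E^{3}\right)}{1} = \frac{30 + E^{3}}{3 E} 1 = \frac{30 + E^{3}}{3 E}$)
$K{\left(H \right)} \left(-196\right) = \frac{30 + \left(-12\right)^{3}}{3 \left(-12\right)} \left(-196\right) = \frac{1}{3} \left(- \frac{1}{12}\right) \left(30 - 1728\right) \left(-196\right) = \frac{1}{3} \left(- \frac{1}{12}\right) \left(-1698\right) \left(-196\right) = \frac{283}{6} \left(-196\right) = - \frac{27734}{3}$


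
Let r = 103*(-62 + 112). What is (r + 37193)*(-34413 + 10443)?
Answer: -1014961710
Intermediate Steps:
r = 5150 (r = 103*50 = 5150)
(r + 37193)*(-34413 + 10443) = (5150 + 37193)*(-34413 + 10443) = 42343*(-23970) = -1014961710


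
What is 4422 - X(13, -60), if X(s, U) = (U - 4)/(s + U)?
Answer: 207770/47 ≈ 4420.6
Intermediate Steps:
X(s, U) = (-4 + U)/(U + s)
4422 - X(13, -60) = 4422 - (-4 - 60)/(-60 + 13) = 4422 - (-64)/(-47) = 4422 - (-1)*(-64)/47 = 4422 - 1*64/47 = 4422 - 64/47 = 207770/47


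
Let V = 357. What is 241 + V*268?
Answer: 95917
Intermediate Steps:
241 + V*268 = 241 + 357*268 = 241 + 95676 = 95917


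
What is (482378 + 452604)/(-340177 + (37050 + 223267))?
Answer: -467491/39930 ≈ -11.708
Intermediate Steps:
(482378 + 452604)/(-340177 + (37050 + 223267)) = 934982/(-340177 + 260317) = 934982/(-79860) = 934982*(-1/79860) = -467491/39930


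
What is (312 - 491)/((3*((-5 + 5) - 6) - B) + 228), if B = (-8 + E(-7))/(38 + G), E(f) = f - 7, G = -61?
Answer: -4117/4808 ≈ -0.85628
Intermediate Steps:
E(f) = -7 + f
B = 22/23 (B = (-8 + (-7 - 7))/(38 - 61) = (-8 - 14)/(-23) = -22*(-1/23) = 22/23 ≈ 0.95652)
(312 - 491)/((3*((-5 + 5) - 6) - B) + 228) = (312 - 491)/((3*((-5 + 5) - 6) - 1*22/23) + 228) = -179/((3*(0 - 6) - 22/23) + 228) = -179/((3*(-6) - 22/23) + 228) = -179/((-18 - 22/23) + 228) = -179/(-436/23 + 228) = -179/4808/23 = -179*23/4808 = -4117/4808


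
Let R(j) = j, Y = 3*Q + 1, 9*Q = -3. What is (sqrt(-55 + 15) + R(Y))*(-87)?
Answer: -174*I*sqrt(10) ≈ -550.24*I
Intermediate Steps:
Q = -1/3 (Q = (1/9)*(-3) = -1/3 ≈ -0.33333)
Y = 0 (Y = 3*(-1/3) + 1 = -1 + 1 = 0)
(sqrt(-55 + 15) + R(Y))*(-87) = (sqrt(-55 + 15) + 0)*(-87) = (sqrt(-40) + 0)*(-87) = (2*I*sqrt(10) + 0)*(-87) = (2*I*sqrt(10))*(-87) = -174*I*sqrt(10)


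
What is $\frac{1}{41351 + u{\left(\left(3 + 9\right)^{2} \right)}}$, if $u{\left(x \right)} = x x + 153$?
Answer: $\frac{1}{62240} \approx 1.6067 \cdot 10^{-5}$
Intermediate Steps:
$u{\left(x \right)} = 153 + x^{2}$ ($u{\left(x \right)} = x^{2} + 153 = 153 + x^{2}$)
$\frac{1}{41351 + u{\left(\left(3 + 9\right)^{2} \right)}} = \frac{1}{41351 + \left(153 + \left(\left(3 + 9\right)^{2}\right)^{2}\right)} = \frac{1}{41351 + \left(153 + \left(12^{2}\right)^{2}\right)} = \frac{1}{41351 + \left(153 + 144^{2}\right)} = \frac{1}{41351 + \left(153 + 20736\right)} = \frac{1}{41351 + 20889} = \frac{1}{62240}$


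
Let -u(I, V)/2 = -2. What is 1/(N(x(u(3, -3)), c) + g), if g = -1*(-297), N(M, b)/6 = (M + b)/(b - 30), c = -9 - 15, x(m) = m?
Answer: 9/2693 ≈ 0.0033420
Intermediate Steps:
u(I, V) = 4 (u(I, V) = -2*(-2) = 4)
c = -24
N(M, b) = 6*(M + b)/(-30 + b) (N(M, b) = 6*((M + b)/(b - 30)) = 6*((M + b)/(-30 + b)) = 6*(M + b)/(-30 + b))
g = 297
1/(N(x(u(3, -3)), c) + g) = 1/(6*(4 - 24)/(-30 - 24) + 297) = 1/(6*(-20)/(-54) + 297) = 1/(6*(-1/54)*(-20) + 297) = 1/(20/9 + 297) = 1/(2693/9) = 9/2693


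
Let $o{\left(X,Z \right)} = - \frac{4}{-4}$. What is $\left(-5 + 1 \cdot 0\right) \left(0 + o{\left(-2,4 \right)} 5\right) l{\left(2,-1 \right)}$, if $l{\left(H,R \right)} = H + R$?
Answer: $-25$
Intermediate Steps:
$o{\left(X,Z \right)} = 1$ ($o{\left(X,Z \right)} = \left(-4\right) \left(- \frac{1}{4}\right) = 1$)
$\left(-5 + 1 \cdot 0\right) \left(0 + o{\left(-2,4 \right)} 5\right) l{\left(2,-1 \right)} = \left(-5 + 1 \cdot 0\right) \left(0 + 1 \cdot 5\right) \left(2 - 1\right) = \left(-5 + 0\right) \left(0 + 5\right) 1 = \left(-5\right) 5 \cdot 1 = \left(-25\right) 1 = -25$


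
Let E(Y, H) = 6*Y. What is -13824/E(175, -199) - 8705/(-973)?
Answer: -102631/24325 ≈ -4.2192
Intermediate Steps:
-13824/E(175, -199) - 8705/(-973) = -13824/(6*175) - 8705/(-973) = -13824/1050 - 8705*(-1/973) = -13824*1/1050 + 8705/973 = -2304/175 + 8705/973 = -102631/24325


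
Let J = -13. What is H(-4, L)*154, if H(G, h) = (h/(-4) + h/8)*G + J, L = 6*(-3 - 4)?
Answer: -5236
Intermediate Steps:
L = -42 (L = 6*(-7) = -42)
H(G, h) = -13 - G*h/8 (H(G, h) = (h/(-4) + h/8)*G - 13 = (h*(-¼) + h*(⅛))*G - 13 = (-h/4 + h/8)*G - 13 = (-h/8)*G - 13 = -G*h/8 - 13 = -13 - G*h/8)
H(-4, L)*154 = (-13 - ⅛*(-4)*(-42))*154 = (-13 - 21)*154 = -34*154 = -5236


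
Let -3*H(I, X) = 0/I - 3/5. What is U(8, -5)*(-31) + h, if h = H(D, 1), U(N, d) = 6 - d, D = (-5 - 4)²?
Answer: -1704/5 ≈ -340.80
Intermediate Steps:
D = 81 (D = (-9)² = 81)
H(I, X) = ⅕ (H(I, X) = -(0/I - 3/5)/3 = -(0 - 3*⅕)/3 = -(0 - ⅗)/3 = -⅓*(-⅗) = ⅕)
h = ⅕ ≈ 0.20000
U(8, -5)*(-31) + h = (6 - 1*(-5))*(-31) + ⅕ = (6 + 5)*(-31) + ⅕ = 11*(-31) + ⅕ = -341 + ⅕ = -1704/5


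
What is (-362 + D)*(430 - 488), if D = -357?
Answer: 41702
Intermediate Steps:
(-362 + D)*(430 - 488) = (-362 - 357)*(430 - 488) = -719*(-58) = 41702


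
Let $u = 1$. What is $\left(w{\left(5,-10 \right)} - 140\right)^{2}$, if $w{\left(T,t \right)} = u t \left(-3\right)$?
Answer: $12100$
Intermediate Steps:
$w{\left(T,t \right)} = - 3 t$ ($w{\left(T,t \right)} = 1 t \left(-3\right) = t \left(-3\right) = - 3 t$)
$\left(w{\left(5,-10 \right)} - 140\right)^{2} = \left(\left(-3\right) \left(-10\right) - 140\right)^{2} = \left(30 - 140\right)^{2} = \left(-110\right)^{2} = 12100$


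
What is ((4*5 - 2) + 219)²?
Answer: 56169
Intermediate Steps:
((4*5 - 2) + 219)² = ((20 - 2) + 219)² = (18 + 219)² = 237² = 56169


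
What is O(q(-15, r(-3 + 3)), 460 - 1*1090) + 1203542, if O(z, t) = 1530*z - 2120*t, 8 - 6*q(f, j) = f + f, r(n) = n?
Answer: 2548832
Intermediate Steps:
q(f, j) = 4/3 - f/3 (q(f, j) = 4/3 - (f + f)/6 = 4/3 - f/3)
O(z, t) = -2120*t + 1530*z
O(q(-15, r(-3 + 3)), 460 - 1*1090) + 1203542 = (-2120*(460 - 1*1090) + 1530*(4/3 - 1/3*(-15))) + 1203542 = (-2120*(460 - 1090) + 1530*(4/3 + 5)) + 1203542 = (-2120*(-630) + 1530*(19/3)) + 1203542 = (1335600 + 9690) + 1203542 = 1345290 + 1203542 = 2548832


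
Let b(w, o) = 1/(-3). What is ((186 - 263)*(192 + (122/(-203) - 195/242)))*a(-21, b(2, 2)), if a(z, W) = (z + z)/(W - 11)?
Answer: -589874229/10846 ≈ -54386.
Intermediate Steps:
b(w, o) = -⅓
a(z, W) = 2*z/(-11 + W) (a(z, W) = (2*z)/(-11 + W) = 2*z/(-11 + W))
((186 - 263)*(192 + (122/(-203) - 195/242)))*a(-21, b(2, 2)) = ((186 - 263)*(192 + (122/(-203) - 195/242)))*(2*(-21)/(-11 - ⅓)) = (-77*(192 + (122*(-1/203) - 195*1/242)))*(2*(-21)/(-34/3)) = (-77*(192 + (-122/203 - 195/242)))*(2*(-21)*(-3/34)) = -77*(192 - 69109/49126)*(63/17) = -77*9363083/49126*(63/17) = -9363083/638*63/17 = -589874229/10846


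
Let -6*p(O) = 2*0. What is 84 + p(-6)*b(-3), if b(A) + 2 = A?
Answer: 84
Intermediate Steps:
p(O) = 0 (p(O) = -0/3 = -⅙*0 = 0)
b(A) = -2 + A
84 + p(-6)*b(-3) = 84 + 0*(-2 - 3) = 84 + 0*(-5) = 84 + 0 = 84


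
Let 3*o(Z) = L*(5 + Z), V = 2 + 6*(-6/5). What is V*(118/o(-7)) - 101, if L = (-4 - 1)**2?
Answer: -8023/125 ≈ -64.184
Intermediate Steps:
L = 25 (L = (-5)**2 = 25)
V = -26/5 (V = 2 + 6*(-6*1/5) = 2 + 6*(-6/5) = 2 - 36/5 = -26/5 ≈ -5.2000)
o(Z) = 125/3 + 25*Z/3 (o(Z) = (25*(5 + Z))/3 = (125 + 25*Z)/3 = 125/3 + 25*Z/3)
V*(118/o(-7)) - 101 = -3068/(5*(125/3 + (25/3)*(-7))) - 101 = -3068/(5*(125/3 - 175/3)) - 101 = -3068/(5*(-50/3)) - 101 = -3068*(-3)/(5*50) - 101 = -26/5*(-177/25) - 101 = 4602/125 - 101 = -8023/125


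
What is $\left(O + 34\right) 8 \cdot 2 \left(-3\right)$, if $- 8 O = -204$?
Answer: $-2856$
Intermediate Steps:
$O = \frac{51}{2}$ ($O = \left(- \frac{1}{8}\right) \left(-204\right) = \frac{51}{2} \approx 25.5$)
$\left(O + 34\right) 8 \cdot 2 \left(-3\right) = \left(\frac{51}{2} + 34\right) 8 \cdot 2 \left(-3\right) = \frac{119 \cdot 16 \left(-3\right)}{2} = \frac{119}{2} \left(-48\right) = -2856$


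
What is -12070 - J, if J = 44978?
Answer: -57048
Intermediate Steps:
-12070 - J = -12070 - 1*44978 = -12070 - 44978 = -57048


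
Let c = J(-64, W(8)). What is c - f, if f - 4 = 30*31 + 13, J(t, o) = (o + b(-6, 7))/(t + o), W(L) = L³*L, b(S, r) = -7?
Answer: -1271405/1344 ≈ -945.99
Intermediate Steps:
W(L) = L⁴
J(t, o) = (-7 + o)/(o + t) (J(t, o) = (o - 7)/(t + o) = (-7 + o)/(o + t))
c = 1363/1344 (c = (-7 + 8⁴)/(8⁴ - 64) = (-7 + 4096)/(4096 - 64) = 4089/4032 = (1/4032)*4089 = 1363/1344 ≈ 1.0141)
f = 947 (f = 4 + (30*31 + 13) = 4 + (930 + 13) = 4 + 943 = 947)
c - f = 1363/1344 - 1*947 = 1363/1344 - 947 = -1271405/1344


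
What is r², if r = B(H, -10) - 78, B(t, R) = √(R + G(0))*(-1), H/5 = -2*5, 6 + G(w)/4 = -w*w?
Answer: (78 + I*√34)² ≈ 6050.0 + 909.63*I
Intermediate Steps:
G(w) = -24 - 4*w² (G(w) = -24 + 4*(-w*w) = -24 + 4*(-w²) = -24 - 4*w²)
H = -50 (H = 5*(-2*5) = 5*(-10) = -50)
B(t, R) = -√(-24 + R) (B(t, R) = √(R + (-24 - 4*0²))*(-1) = √(R + (-24 - 4*0))*(-1) = √(R + (-24 + 0))*(-1) = √(R - 24)*(-1) = √(-24 + R)*(-1) = -√(-24 + R))
r = -78 - I*√34 (r = -√(-24 - 10) - 78 = -√(-34) - 78 = -I*√34 - 78 = -78 - I*√34 ≈ -78.0 - 5.831*I)
r² = (-78 - I*√34)²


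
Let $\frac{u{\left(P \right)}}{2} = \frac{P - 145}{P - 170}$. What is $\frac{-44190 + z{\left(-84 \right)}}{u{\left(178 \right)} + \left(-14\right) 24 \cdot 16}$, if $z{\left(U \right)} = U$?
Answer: $\frac{59032}{7157} \approx 8.2482$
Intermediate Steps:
$u{\left(P \right)} = \frac{2 \left(-145 + P\right)}{-170 + P}$ ($u{\left(P \right)} = 2 \frac{P - 145}{P - 170} = 2 \frac{-145 + P}{-170 + P} = \frac{2 \left(-145 + P\right)}{-170 + P}$)
$\frac{-44190 + z{\left(-84 \right)}}{u{\left(178 \right)} + \left(-14\right) 24 \cdot 16} = \frac{-44190 - 84}{\frac{2 \left(-145 + 178\right)}{-170 + 178} + \left(-14\right) 24 \cdot 16} = - \frac{44274}{2 \cdot \frac{1}{8} \cdot 33 - 5376} = - \frac{44274}{\frac{33}{4} - 5376} = - \frac{44274}{- \frac{21471}{4}} = \left(-44274\right) \left(- \frac{4}{21471}\right) = \frac{59032}{7157}$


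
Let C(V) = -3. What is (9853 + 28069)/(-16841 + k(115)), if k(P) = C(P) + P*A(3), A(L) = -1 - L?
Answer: -18961/8652 ≈ -2.1915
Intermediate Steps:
k(P) = -3 - 4*P (k(P) = -3 + P*(-1 - 1*3) = -3 + P*(-1 - 3) = -3 + P*(-4) = -3 - 4*P)
(9853 + 28069)/(-16841 + k(115)) = (9853 + 28069)/(-16841 + (-3 - 4*115)) = 37922/(-16841 + (-3 - 460)) = 37922/(-16841 - 463) = 37922/(-17304) = 37922*(-1/17304) = -18961/8652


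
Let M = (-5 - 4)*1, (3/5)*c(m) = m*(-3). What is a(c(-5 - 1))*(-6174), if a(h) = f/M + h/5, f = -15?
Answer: -47334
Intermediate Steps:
c(m) = -5*m (c(m) = 5*(m*(-3))/3 = 5*(-3*m)/3 = -5*m)
M = -9 (M = -9*1 = -9)
a(h) = 5/3 + h/5 (a(h) = -15/(-9) + h/5 = -15*(-⅑) + h*(⅕) = 5/3 + h/5)
a(c(-5 - 1))*(-6174) = (5/3 + (-5*(-5 - 1))/5)*(-6174) = (5/3 + (-5*(-6))/5)*(-6174) = (5/3 + (⅕)*30)*(-6174) = (5/3 + 6)*(-6174) = (23/3)*(-6174) = -47334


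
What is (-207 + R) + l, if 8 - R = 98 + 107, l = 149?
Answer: -255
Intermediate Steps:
R = -197 (R = 8 - (98 + 107) = 8 - 1*205 = 8 - 205 = -197)
(-207 + R) + l = (-207 - 197) + 149 = -404 + 149 = -255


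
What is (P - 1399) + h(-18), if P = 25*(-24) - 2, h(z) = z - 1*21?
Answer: -2040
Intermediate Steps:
h(z) = -21 + z (h(z) = z - 21 = -21 + z)
P = -602 (P = -600 - 2 = -602)
(P - 1399) + h(-18) = (-602 - 1399) + (-21 - 18) = -2001 - 39 = -2040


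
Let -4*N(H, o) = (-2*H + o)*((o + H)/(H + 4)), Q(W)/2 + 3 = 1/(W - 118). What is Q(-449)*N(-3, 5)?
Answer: 18722/567 ≈ 33.019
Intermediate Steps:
Q(W) = -6 + 2/(-118 + W) (Q(W) = -6 + 2/(W - 118) = -6 + 2/(-118 + W))
N(H, o) = -(H + o)*(o - 2*H)/(4*(4 + H)) (N(H, o) = -(-2*H + o)*(o + H)/(H + 4)/4 = -(o - 2*H)*(H + o)/(4 + H)/4 = -(H + o)*(o - 2*H)/(4*(4 + H)))
Q(-449)*N(-3, 5) = (2*(355 - 3*(-449))/(-118 - 449))*((-1*5² + 2*(-3)² - 3*5)/(4*(4 - 3))) = (2*(355 + 1347)/(-567))*((¼)*(-1*25 + 2*9 - 15)/1) = (2*(-1/567)*1702)*((¼)*1*(-25 + 18 - 15)) = -851*(-22)/567 = -3404/567*(-11/2) = 18722/567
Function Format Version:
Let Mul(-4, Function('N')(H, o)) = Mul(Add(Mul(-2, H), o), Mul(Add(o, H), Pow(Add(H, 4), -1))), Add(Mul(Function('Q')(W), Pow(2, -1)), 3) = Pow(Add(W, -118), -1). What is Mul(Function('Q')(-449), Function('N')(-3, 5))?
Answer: Rational(18722, 567) ≈ 33.019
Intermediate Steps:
Function('Q')(W) = Add(-6, Mul(2, Pow(Add(-118, W), -1))) (Function('Q')(W) = Add(-6, Mul(2, Pow(Add(W, -118), -1))) = Add(-6, Mul(2, Pow(Add(-118, W), -1))))
Function('N')(H, o) = Mul(Rational(-1, 4), Pow(Add(4, H), -1), Add(H, o), Add(o, Mul(-2, H))) (Function('N')(H, o) = Mul(Rational(-1, 4), Mul(Add(Mul(-2, H), o), Mul(Add(o, H), Pow(Add(H, 4), -1)))) = Mul(Rational(-1, 4), Mul(Add(o, Mul(-2, H)), Mul(Add(H, o), Pow(Add(4, H), -1)))) = Mul(Rational(-1, 4), Mul(Add(o, Mul(-2, H)), Mul(Pow(Add(4, H), -1), Add(H, o)))) = Mul(Rational(-1, 4), Mul(Pow(Add(4, H), -1), Add(H, o), Add(o, Mul(-2, H)))) = Mul(Rational(-1, 4), Pow(Add(4, H), -1), Add(H, o), Add(o, Mul(-2, H))))
Mul(Function('Q')(-449), Function('N')(-3, 5)) = Mul(Mul(2, Pow(Add(-118, -449), -1), Add(355, Mul(-3, -449))), Mul(Rational(1, 4), Pow(Add(4, -3), -1), Add(Mul(-1, Pow(5, 2)), Mul(2, Pow(-3, 2)), Mul(-3, 5)))) = Mul(Mul(2, Pow(-567, -1), Add(355, 1347)), Mul(Rational(1, 4), Pow(1, -1), Add(Mul(-1, 25), Mul(2, 9), -15))) = Mul(Mul(2, Rational(-1, 567), 1702), Mul(Rational(1, 4), 1, Add(-25, 18, -15))) = Mul(Rational(-3404, 567), Mul(Rational(1, 4), 1, -22)) = Mul(Rational(-3404, 567), Rational(-11, 2)) = Rational(18722, 567)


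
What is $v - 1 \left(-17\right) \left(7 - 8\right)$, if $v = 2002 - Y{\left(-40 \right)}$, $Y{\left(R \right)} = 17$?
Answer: $1968$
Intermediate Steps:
$v = 1985$ ($v = 2002 - 17 = 1985$)
$v - 1 \left(-17\right) \left(7 - 8\right) = 1985 - 1 \left(-17\right) \left(7 - 8\right) = 1985 - \left(-17\right) \left(-1\right) = 1985 - 17 = 1968$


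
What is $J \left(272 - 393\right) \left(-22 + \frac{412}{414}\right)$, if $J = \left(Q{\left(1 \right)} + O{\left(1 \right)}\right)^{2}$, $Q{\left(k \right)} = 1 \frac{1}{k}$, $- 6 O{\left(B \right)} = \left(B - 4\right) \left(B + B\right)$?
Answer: $\frac{2104432}{207} \approx 10166.0$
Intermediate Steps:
$O{\left(B \right)} = - \frac{B \left(-4 + B\right)}{3}$ ($O{\left(B \right)} = - \frac{\left(B - 4\right) \left(B + B\right)}{6} = - \frac{\left(-4 + B\right) 2 B}{6} = - \frac{2 B \left(-4 + B\right)}{6} = - \frac{B \left(-4 + B\right)}{3}$)
$Q{\left(k \right)} = \frac{1}{k}$
$J = 4$ ($J = \left(1^{-1} + \frac{1}{3} \cdot 1 \left(4 - 1\right)\right)^{2} = \left(1 + \frac{1}{3} \cdot 1 \left(4 - 1\right)\right)^{2} = \left(1 + \frac{1}{3} \cdot 1 \cdot 3\right)^{2} = \left(1 + 1\right)^{2} = 2^{2} = 4$)
$J \left(272 - 393\right) \left(-22 + \frac{412}{414}\right) = 4 \left(272 - 393\right) \left(-22 + \frac{412}{414}\right) = 4 \left(- 121 \left(-22 + 412 \cdot \frac{1}{414}\right)\right) = 4 \left(- 121 \left(-22 + \frac{206}{207}\right)\right) = 4 \left(\left(-121\right) \left(- \frac{4348}{207}\right)\right) = 4 \cdot \frac{526108}{207} = \frac{2104432}{207}$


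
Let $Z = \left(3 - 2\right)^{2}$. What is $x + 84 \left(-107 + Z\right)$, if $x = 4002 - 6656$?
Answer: $-11558$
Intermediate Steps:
$x = -2654$
$Z = 1$ ($Z = 1^{2} = 1$)
$x + 84 \left(-107 + Z\right) = -2654 + 84 \left(-107 + 1\right) = -2654 + 84 \left(-106\right) = -2654 - 8904 = -11558$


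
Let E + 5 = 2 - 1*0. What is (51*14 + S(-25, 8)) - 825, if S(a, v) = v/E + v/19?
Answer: -6455/57 ≈ -113.25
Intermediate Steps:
E = -3 (E = -5 + (2 - 1*0) = -5 + (2 + 0) = -5 + 2 = -3)
S(a, v) = -16*v/57 (S(a, v) = v/(-3) + v/19 = v*(-1/3) + v*(1/19) = -v/3 + v/19 = -16*v/57)
(51*14 + S(-25, 8)) - 825 = (51*14 - 16/57*8) - 825 = (714 - 128/57) - 825 = 40570/57 - 825 = -6455/57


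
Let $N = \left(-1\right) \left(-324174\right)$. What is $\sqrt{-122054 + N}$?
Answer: $2 \sqrt{50530} \approx 449.58$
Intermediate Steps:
$N = 324174$
$\sqrt{-122054 + N} = \sqrt{-122054 + 324174} = \sqrt{202120} = 2 \sqrt{50530}$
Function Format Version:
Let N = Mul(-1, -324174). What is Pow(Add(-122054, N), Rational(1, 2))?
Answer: Mul(2, Pow(50530, Rational(1, 2))) ≈ 449.58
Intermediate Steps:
N = 324174
Pow(Add(-122054, N), Rational(1, 2)) = Pow(Add(-122054, 324174), Rational(1, 2)) = Pow(202120, Rational(1, 2)) = Mul(2, Pow(50530, Rational(1, 2)))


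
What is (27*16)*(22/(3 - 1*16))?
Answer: -9504/13 ≈ -731.08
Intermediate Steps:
(27*16)*(22/(3 - 1*16)) = 432*(22/(3 - 16)) = 432*(22/(-13)) = 432*(22*(-1/13)) = 432*(-22/13) = -9504/13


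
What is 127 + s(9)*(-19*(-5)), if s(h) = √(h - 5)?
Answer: 317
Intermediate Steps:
s(h) = √(-5 + h)
127 + s(9)*(-19*(-5)) = 127 + √(-5 + 9)*(-19*(-5)) = 127 + √4*95 = 127 + 2*95 = 127 + 190 = 317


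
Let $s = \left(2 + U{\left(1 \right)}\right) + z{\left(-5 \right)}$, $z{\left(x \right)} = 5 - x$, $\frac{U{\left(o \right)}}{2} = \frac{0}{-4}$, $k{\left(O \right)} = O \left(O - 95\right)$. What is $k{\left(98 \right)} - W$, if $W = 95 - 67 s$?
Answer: $1003$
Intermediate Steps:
$k{\left(O \right)} = O \left(-95 + O\right)$
$U{\left(o \right)} = 0$ ($U{\left(o \right)} = 2 \frac{0}{-4} = 2 \cdot 0 \left(- \frac{1}{4}\right) = 2 \cdot 0 = 0$)
$s = 12$ ($s = \left(2 + 0\right) + \left(5 - -5\right) = 2 + \left(5 + 5\right) = 2 + 10 = 12$)
$W = -709$ ($W = 95 - 804 = -709$)
$k{\left(98 \right)} - W = 98 \left(-95 + 98\right) - -709 = 98 \cdot 3 + 709 = 294 + 709 = 1003$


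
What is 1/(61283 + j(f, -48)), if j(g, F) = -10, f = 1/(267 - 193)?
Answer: 1/61273 ≈ 1.6320e-5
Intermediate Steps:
f = 1/74 ≈ 0.013514
1/(61283 + j(f, -48)) = 1/(61283 - 10) = 1/61273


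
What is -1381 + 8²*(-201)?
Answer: -14245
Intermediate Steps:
-1381 + 8²*(-201) = -1381 + 64*(-201) = -1381 - 12864 = -14245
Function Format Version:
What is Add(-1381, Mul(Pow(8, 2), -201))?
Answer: -14245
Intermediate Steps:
Add(-1381, Mul(Pow(8, 2), -201)) = Add(-1381, Mul(64, -201)) = Add(-1381, -12864) = -14245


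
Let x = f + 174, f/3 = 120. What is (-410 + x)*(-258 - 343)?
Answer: -74524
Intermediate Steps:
f = 360 (f = 3*120 = 360)
x = 534 (x = 360 + 174 = 534)
(-410 + x)*(-258 - 343) = (-410 + 534)*(-258 - 343) = 124*(-601) = -74524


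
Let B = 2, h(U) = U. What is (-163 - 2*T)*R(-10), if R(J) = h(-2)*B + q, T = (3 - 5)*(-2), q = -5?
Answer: 1539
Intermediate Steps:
T = 4 (T = -2*(-2) = 4)
R(J) = -9 (R(J) = -2*2 - 5 = -4 - 5 = -9)
(-163 - 2*T)*R(-10) = (-163 - 2*4)*(-9) = (-163 - 8)*(-9) = -171*(-9) = 1539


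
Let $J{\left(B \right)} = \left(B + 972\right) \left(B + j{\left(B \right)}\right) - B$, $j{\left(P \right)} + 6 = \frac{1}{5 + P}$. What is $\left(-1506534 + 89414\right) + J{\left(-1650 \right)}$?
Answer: $- \frac{481494112}{1645} \approx -2.927 \cdot 10^{5}$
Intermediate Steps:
$j{\left(P \right)} = -6 + \frac{1}{5 + P}$
$J{\left(B \right)} = - B + \left(972 + B\right) \left(B + \frac{-29 - 6 B}{5 + B}\right)$ ($J{\left(B \right)} = \left(B + 972\right) \left(B + \frac{-29 - 6 B}{5 + B}\right) - B = \left(972 + B\right) \left(B + \frac{-29 - 6 B}{5 + B}\right) - B = - B + \left(972 + B\right) \left(B + \frac{-29 - 6 B}{5 + B}\right)$)
$\left(-1506534 + 89414\right) + J{\left(-1650 \right)} = \left(-1506534 + 89414\right) + \frac{-28188 + \left(-1650\right)^{3} - -1659900 + 970 \left(-1650\right)^{2}}{5 - 1650} = -1417120 + \frac{-28188 - 4492125000 + 1659900 + 970 \cdot 2722500}{-1645} = -1417120 - \frac{-28188 - 4492125000 + 1659900 + 2640825000}{1645} = -1417120 - - \frac{1849668288}{1645} = -1417120 + \frac{1849668288}{1645} = - \frac{481494112}{1645}$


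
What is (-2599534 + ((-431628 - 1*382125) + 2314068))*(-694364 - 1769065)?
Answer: 2707847961951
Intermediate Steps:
(-2599534 + ((-431628 - 1*382125) + 2314068))*(-694364 - 1769065) = (-2599534 + ((-431628 - 382125) + 2314068))*(-2463429) = (-2599534 + (-813753 + 2314068))*(-2463429) = (-2599534 + 1500315)*(-2463429) = -1099219*(-2463429) = 2707847961951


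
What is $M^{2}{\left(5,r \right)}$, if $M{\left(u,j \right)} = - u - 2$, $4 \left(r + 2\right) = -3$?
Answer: $49$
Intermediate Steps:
$r = - \frac{11}{4}$ ($r = -2 + \frac{1}{4} \left(-3\right) = -2 - \frac{3}{4} = - \frac{11}{4} \approx -2.75$)
$M{\left(u,j \right)} = -2 - u$
$M^{2}{\left(5,r \right)} = \left(-2 - 5\right)^{2} = \left(-7\right)^{2} = 49$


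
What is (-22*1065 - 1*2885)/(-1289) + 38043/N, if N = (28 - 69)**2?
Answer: 93272942/2166809 ≈ 43.046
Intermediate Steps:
N = 1681 (N = (-41)**2 = 1681)
(-22*1065 - 1*2885)/(-1289) + 38043/N = (-22*1065 - 1*2885)/(-1289) + 38043/1681 = (-23430 - 2885)*(-1/1289) + 38043*(1/1681) = -26315*(-1/1289) + 38043/1681 = 26315/1289 + 38043/1681 = 93272942/2166809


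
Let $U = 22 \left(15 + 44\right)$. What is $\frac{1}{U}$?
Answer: $\frac{1}{1298} \approx 0.00077042$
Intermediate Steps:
$U = 1298$ ($U = 22 \cdot 59 = 1298$)
$\frac{1}{U} = \frac{1}{1298}$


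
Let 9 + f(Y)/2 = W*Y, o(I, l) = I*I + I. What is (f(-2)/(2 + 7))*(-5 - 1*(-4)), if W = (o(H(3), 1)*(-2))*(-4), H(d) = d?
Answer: 134/3 ≈ 44.667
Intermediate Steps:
o(I, l) = I + I**2 (o(I, l) = I**2 + I = I + I**2)
W = 96 (W = ((3*(1 + 3))*(-2))*(-4) = ((3*4)*(-2))*(-4) = (12*(-2))*(-4) = -24*(-4) = 96)
f(Y) = -18 + 192*Y (f(Y) = -18 + 2*(96*Y) = -18 + 192*Y)
(f(-2)/(2 + 7))*(-5 - 1*(-4)) = ((-18 + 192*(-2))/(2 + 7))*(-5 - 1*(-4)) = ((-18 - 384)/9)*(-5 + 4) = ((1/9)*(-402))*(-1) = -134/3*(-1) = 134/3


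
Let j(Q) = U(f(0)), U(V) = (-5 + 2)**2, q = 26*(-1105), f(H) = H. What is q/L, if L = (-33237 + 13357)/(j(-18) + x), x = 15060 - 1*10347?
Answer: 6783153/994 ≈ 6824.1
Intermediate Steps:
x = 4713 (x = 15060 - 10347 = 4713)
q = -28730
U(V) = 9 (U(V) = (-3)**2 = 9)
j(Q) = 9
L = -9940/2361 (L = (-33237 + 13357)/(9 + 4713) = -19880/4722 = -19880*1/4722 = -9940/2361 ≈ -4.2101)
q/L = -28730/(-9940/2361) = -28730*(-2361/9940) = 6783153/994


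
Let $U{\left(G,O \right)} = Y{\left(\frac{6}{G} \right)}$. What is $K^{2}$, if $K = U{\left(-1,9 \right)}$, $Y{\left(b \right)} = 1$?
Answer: $1$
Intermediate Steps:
$U{\left(G,O \right)} = 1$
$K = 1$
$K^{2} = 1^{2} = 1$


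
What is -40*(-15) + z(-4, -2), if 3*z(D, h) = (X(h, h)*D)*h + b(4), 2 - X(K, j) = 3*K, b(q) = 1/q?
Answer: 7457/12 ≈ 621.42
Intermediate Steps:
b(q) = 1/q
X(K, j) = 2 - 3*K
z(D, h) = 1/12 + D*h*(2 - 3*h)/3 (z(D, h) = (((2 - 3*h)*D)*h + 1/4)/3 = ((D*(2 - 3*h))*h + 1/4)/3 = (D*h*(2 - 3*h) + 1/4)/3 = (1/4 + D*h*(2 - 3*h))/3 = 1/12 + D*h*(2 - 3*h)/3)
-40*(-15) + z(-4, -2) = -40*(-15) + (1/12 - 1/3*(-4)*(-2)*(-2 + 3*(-2))) = 600 + (1/12 - 1/3*(-4)*(-2)*(-2 - 6)) = 600 + (1/12 - 1/3*(-4)*(-2)*(-8)) = 600 + (1/12 + 64/3) = 600 + 257/12 = 7457/12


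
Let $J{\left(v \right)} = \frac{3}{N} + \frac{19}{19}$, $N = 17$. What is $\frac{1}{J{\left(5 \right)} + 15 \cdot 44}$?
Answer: $\frac{17}{11240} \approx 0.0015125$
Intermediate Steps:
$J{\left(v \right)} = \frac{20}{17}$ ($J{\left(v \right)} = \frac{3}{17} + \frac{19}{19} = 3 \cdot \frac{1}{17} + 19 \cdot \frac{1}{19} = \frac{3}{17} + 1 = \frac{20}{17}$)
$\frac{1}{J{\left(5 \right)} + 15 \cdot 44} = \frac{1}{\frac{20}{17} + 15 \cdot 44} = \frac{1}{\frac{20}{17} + 660} = \frac{1}{\frac{11240}{17}} = \frac{17}{11240}$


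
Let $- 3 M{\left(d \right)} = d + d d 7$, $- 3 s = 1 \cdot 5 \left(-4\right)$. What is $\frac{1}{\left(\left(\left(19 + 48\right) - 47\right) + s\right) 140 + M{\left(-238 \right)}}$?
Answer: $- \frac{3}{385070} \approx -7.7908 \cdot 10^{-6}$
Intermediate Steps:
$s = \frac{20}{3}$ ($s = - \frac{1 \cdot 5 \left(-4\right)}{3} = - \frac{5 \left(-4\right)}{3} = \left(- \frac{1}{3}\right) \left(-20\right) = \frac{20}{3} \approx 6.6667$)
$M{\left(d \right)} = - \frac{7 d^{2}}{3} - \frac{d}{3}$ ($M{\left(d \right)} = - \frac{d + d d 7}{3} = - \frac{d + d^{2} \cdot 7}{3} = - \frac{d + 7 d^{2}}{3} = - \frac{7 d^{2}}{3} - \frac{d}{3}$)
$\frac{1}{\left(\left(\left(19 + 48\right) - 47\right) + s\right) 140 + M{\left(-238 \right)}} = \frac{1}{\left(\left(\left(19 + 48\right) - 47\right) + \frac{20}{3}\right) 140 - - \frac{238 \left(1 + 7 \left(-238\right)\right)}{3}} = \frac{1}{\left(\left(67 - 47\right) + \frac{20}{3}\right) 140 - - \frac{238 \left(1 - 1666\right)}{3}} = \frac{1}{\left(20 + \frac{20}{3}\right) 140 - \left(- \frac{238}{3}\right) \left(-1665\right)} = \frac{1}{\frac{80}{3} \cdot 140 - 132090} = \frac{1}{\frac{11200}{3} - 132090} = \frac{1}{- \frac{385070}{3}} = - \frac{3}{385070}$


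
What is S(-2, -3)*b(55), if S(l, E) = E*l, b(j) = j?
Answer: 330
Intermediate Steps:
S(-2, -3)*b(55) = -3*(-2)*55 = 6*55 = 330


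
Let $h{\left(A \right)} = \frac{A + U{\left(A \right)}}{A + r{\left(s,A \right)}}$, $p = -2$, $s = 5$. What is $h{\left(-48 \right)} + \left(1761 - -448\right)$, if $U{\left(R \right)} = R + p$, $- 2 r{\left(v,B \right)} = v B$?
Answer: $\frac{79475}{36} \approx 2207.6$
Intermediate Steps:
$r{\left(v,B \right)} = - \frac{B v}{2}$ ($r{\left(v,B \right)} = - \frac{v B}{2} = - \frac{B v}{2}$)
$U{\left(R \right)} = -2 + R$ ($U{\left(R \right)} = R - 2 = -2 + R$)
$h{\left(A \right)} = - \frac{2 \left(-2 + 2 A\right)}{3 A}$ ($h{\left(A \right)} = \frac{A + \left(-2 + A\right)}{A - \frac{1}{2} A 5} = \frac{-2 + 2 A}{A - \frac{5 A}{2}} = \frac{-2 + 2 A}{\left(- \frac{3}{2}\right) A} = \left(-2 + 2 A\right) \left(- \frac{2}{3 A}\right) = - \frac{2 \left(-2 + 2 A\right)}{3 A}$)
$h{\left(-48 \right)} + \left(1761 - -448\right) = \frac{4 \left(1 - -48\right)}{3 \left(-48\right)} + \left(1761 - -448\right) = \frac{4}{3} \left(- \frac{1}{48}\right) \left(1 + 48\right) + \left(1761 + 448\right) = \frac{4}{3} \left(- \frac{1}{48}\right) 49 + 2209 = - \frac{49}{36} + 2209 = \frac{79475}{36}$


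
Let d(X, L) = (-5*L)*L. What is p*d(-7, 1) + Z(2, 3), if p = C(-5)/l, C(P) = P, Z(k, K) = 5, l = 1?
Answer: 30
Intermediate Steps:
d(X, L) = -5*L**2
p = -5 (p = -5/1 = -5*1 = -5)
p*d(-7, 1) + Z(2, 3) = -(-25)*1**2 + 5 = -(-25) + 5 = -5*(-5) + 5 = 25 + 5 = 30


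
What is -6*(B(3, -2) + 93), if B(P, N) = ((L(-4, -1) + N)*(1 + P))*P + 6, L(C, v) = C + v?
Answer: -90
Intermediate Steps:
B(P, N) = 6 + P*(1 + P)*(-5 + N) (B(P, N) = (((-4 - 1) + N)*(1 + P))*P + 6 = ((-5 + N)*(1 + P))*P + 6 = ((1 + P)*(-5 + N))*P + 6 = P*(1 + P)*(-5 + N) + 6 = 6 + P*(1 + P)*(-5 + N))
-6*(B(3, -2) + 93) = -6*((6 - 5*3 - 5*3**2 - 2*3 - 2*3**2) + 93) = -6*((6 - 15 - 5*9 - 6 - 2*9) + 93) = -6*((6 - 15 - 45 - 6 - 18) + 93) = -6*(-78 + 93) = -6*15 = -90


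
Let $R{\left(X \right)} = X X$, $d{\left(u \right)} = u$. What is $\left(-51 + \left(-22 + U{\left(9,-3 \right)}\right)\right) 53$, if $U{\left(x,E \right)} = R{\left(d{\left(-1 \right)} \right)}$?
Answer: $-3816$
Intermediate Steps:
$R{\left(X \right)} = X^{2}$
$U{\left(x,E \right)} = 1$ ($U{\left(x,E \right)} = \left(-1\right)^{2} = 1$)
$\left(-51 + \left(-22 + U{\left(9,-3 \right)}\right)\right) 53 = \left(-51 + \left(-22 + 1\right)\right) 53 = \left(-51 - 21\right) 53 = \left(-72\right) 53 = -3816$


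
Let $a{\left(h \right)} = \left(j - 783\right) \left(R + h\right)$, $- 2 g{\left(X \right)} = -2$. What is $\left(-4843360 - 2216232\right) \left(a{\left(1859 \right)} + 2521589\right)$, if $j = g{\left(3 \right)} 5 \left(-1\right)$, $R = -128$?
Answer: $-8171908375112$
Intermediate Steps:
$g{\left(X \right)} = 1$ ($g{\left(X \right)} = \left(- \frac{1}{2}\right) \left(-2\right) = 1$)
$j = -5$ ($j = 1 \cdot 5 \left(-1\right) = 5 \left(-1\right) = -5$)
$a{\left(h \right)} = 100864 - 788 h$ ($a{\left(h \right)} = \left(-5 - 783\right) \left(-128 + h\right) = - 788 \left(-128 + h\right) = 100864 - 788 h$)
$\left(-4843360 - 2216232\right) \left(a{\left(1859 \right)} + 2521589\right) = \left(-4843360 - 2216232\right) \left(\left(100864 - 1464892\right) + 2521589\right) = - 7059592 \left(\left(100864 - 1464892\right) + 2521589\right) = - 7059592 \left(-1364028 + 2521589\right) = \left(-7059592\right) 1157561 = -8171908375112$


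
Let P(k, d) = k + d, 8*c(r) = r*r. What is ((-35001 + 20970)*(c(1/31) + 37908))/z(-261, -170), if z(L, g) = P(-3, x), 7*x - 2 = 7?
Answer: 9541346284995/30752 ≈ 3.1027e+8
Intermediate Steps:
x = 9/7 (x = 2/7 + (⅐)*7 = 2/7 + 1 = 9/7 ≈ 1.2857)
c(r) = r²/8 (c(r) = (r*r)/8 = r²/8)
P(k, d) = d + k
z(L, g) = -12/7 (z(L, g) = 9/7 - 3 = -12/7)
((-35001 + 20970)*(c(1/31) + 37908))/z(-261, -170) = ((-35001 + 20970)*((1/31)²/8 + 37908))/(-12/7) = -14031*((1/31)²/8 + 37908)*(-7/12) = -14031*((⅛)*(1/961) + 37908)*(-7/12) = -14031*(1/7688 + 37908)*(-7/12) = -14031*291436705/7688*(-7/12) = -4089148407855/7688*(-7/12) = 9541346284995/30752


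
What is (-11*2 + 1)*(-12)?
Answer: 252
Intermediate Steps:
(-11*2 + 1)*(-12) = (-22 + 1)*(-12) = -21*(-12) = 252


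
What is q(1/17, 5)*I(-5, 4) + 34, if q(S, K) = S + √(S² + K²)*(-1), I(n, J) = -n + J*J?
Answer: 599/17 - 21*√7226/17 ≈ -69.772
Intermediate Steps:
I(n, J) = J² - n (I(n, J) = -n + J² = J² - n)
q(S, K) = S - √(K² + S²) (q(S, K) = S + √(K² + S²)*(-1) = S - √(K² + S²))
q(1/17, 5)*I(-5, 4) + 34 = (1/17 - √(5² + (1/17)²))*(4² - 1*(-5)) + 34 = (1/17 - √(25 + (1/17)²))*(16 + 5) + 34 = (1/17 - √(25 + 1/289))*21 + 34 = (1/17 - √(7226/289))*21 + 34 = (1/17 - √7226/17)*21 + 34 = (21/17 - 21*√7226/17) + 34 = 599/17 - 21*√7226/17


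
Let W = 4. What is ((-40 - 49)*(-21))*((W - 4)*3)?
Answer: 0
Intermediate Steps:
((-40 - 49)*(-21))*((W - 4)*3) = ((-40 - 49)*(-21))*((4 - 4)*3) = (-89*(-21))*(0*3) = 1869*0 = 0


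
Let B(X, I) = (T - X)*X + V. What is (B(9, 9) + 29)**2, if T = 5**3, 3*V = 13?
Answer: 10445824/9 ≈ 1.1606e+6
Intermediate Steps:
V = 13/3 (V = (1/3)*13 = 13/3 ≈ 4.3333)
T = 125
B(X, I) = 13/3 + X*(125 - X) (B(X, I) = (125 - X)*X + 13/3 = X*(125 - X) + 13/3 = 13/3 + X*(125 - X))
(B(9, 9) + 29)**2 = ((13/3 - 1*9**2 + 125*9) + 29)**2 = ((13/3 - 1*81 + 1125) + 29)**2 = ((13/3 - 81 + 1125) + 29)**2 = (3145/3 + 29)**2 = (3232/3)**2 = 10445824/9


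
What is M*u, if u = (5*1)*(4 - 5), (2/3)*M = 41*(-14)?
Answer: 4305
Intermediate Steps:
M = -861 (M = 3*(41*(-14))/2 = (3/2)*(-574) = -861)
u = -5 (u = 5*(-1) = -5)
M*u = -861*(-5) = 4305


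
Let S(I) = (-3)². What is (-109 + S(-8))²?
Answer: 10000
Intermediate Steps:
S(I) = 9
(-109 + S(-8))² = (-109 + 9)² = (-100)² = 10000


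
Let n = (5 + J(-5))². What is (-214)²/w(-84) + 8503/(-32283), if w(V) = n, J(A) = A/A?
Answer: 41059060/32283 ≈ 1271.8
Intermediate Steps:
J(A) = 1
n = 36 (n = (5 + 1)² = 6² = 36)
w(V) = 36
(-214)²/w(-84) + 8503/(-32283) = (-214)²/36 + 8503/(-32283) = 45796*(1/36) + 8503*(-1/32283) = 11449/9 - 8503/32283 = 41059060/32283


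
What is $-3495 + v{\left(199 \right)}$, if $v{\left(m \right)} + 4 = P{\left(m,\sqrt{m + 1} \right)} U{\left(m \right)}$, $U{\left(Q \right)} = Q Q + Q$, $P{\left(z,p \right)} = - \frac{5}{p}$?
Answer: $-3499 - 9950 \sqrt{2} \approx -17570.0$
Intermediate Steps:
$U{\left(Q \right)} = Q + Q^{2}$ ($U{\left(Q \right)} = Q^{2} + Q = Q + Q^{2}$)
$v{\left(m \right)} = -4 - 5 m \sqrt{1 + m}$ ($v{\left(m \right)} = -4 + - \frac{5}{\sqrt{m + 1}} m \left(1 + m\right) = -4 + - \frac{5}{\sqrt{1 + m}} m \left(1 + m\right) = -4 - 5 m \sqrt{1 + m}$)
$-3495 + v{\left(199 \right)} = -3495 - \left(4 + 995 \sqrt{1 + 199}\right) = -3495 - \left(4 + 995 \sqrt{200}\right) = -3495 - \left(4 + 995 \cdot 10 \sqrt{2}\right) = -3495 - \left(4 + 9950 \sqrt{2}\right) = -3499 - 9950 \sqrt{2}$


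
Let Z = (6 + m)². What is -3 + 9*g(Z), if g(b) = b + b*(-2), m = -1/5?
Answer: -7644/25 ≈ -305.76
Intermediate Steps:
m = -⅕ (m = -1*⅕ = -⅕ ≈ -0.20000)
Z = 841/25 (Z = (6 - ⅕)² = (29/5)² = 841/25 ≈ 33.640)
g(b) = -b (g(b) = b - 2*b = -b)
-3 + 9*g(Z) = -3 + 9*(-1*841/25) = -3 + 9*(-841/25) = -3 - 7569/25 = -7644/25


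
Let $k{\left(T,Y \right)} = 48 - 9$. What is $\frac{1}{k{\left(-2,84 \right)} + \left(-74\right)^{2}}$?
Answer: $\frac{1}{5515} \approx 0.00018132$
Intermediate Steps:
$k{\left(T,Y \right)} = 39$
$\frac{1}{k{\left(-2,84 \right)} + \left(-74\right)^{2}} = \frac{1}{39 + \left(-74\right)^{2}} = \frac{1}{39 + 5476} = \frac{1}{5515}$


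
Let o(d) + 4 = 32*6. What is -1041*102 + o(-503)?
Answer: -105994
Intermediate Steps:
o(d) = 188 (o(d) = -4 + 32*6 = -4 + 192 = 188)
-1041*102 + o(-503) = -1041*102 + 188 = -106182 + 188 = -105994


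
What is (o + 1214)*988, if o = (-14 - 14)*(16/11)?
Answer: 12751128/11 ≈ 1.1592e+6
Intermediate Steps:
o = -448/11 ≈ -40.727
(o + 1214)*988 = (-448/11 + 1214)*988 = (12906/11)*988 = 12751128/11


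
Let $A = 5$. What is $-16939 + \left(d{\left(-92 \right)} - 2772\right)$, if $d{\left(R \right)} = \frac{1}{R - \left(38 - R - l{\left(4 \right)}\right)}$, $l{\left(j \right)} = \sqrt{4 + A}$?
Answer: $- \frac{4316710}{219} \approx -19711.0$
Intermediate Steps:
$l{\left(j \right)} = 3$ ($l{\left(j \right)} = \sqrt{4 + 5} = \sqrt{9} = 3$)
$d{\left(R \right)} = \frac{1}{-35 + 2 R}$ ($d{\left(R \right)} = \frac{1}{R + \left(\left(3 + R\right) - 38\right)} = \frac{1}{R + \left(-35 + R\right)} = \frac{1}{-35 + 2 R}$)
$-16939 + \left(d{\left(-92 \right)} - 2772\right) = -16939 + \left(\frac{1}{-35 + 2 \left(-92\right)} - 2772\right) = -16939 - \left(2772 - \frac{1}{-35 - 184}\right) = -16939 - \left(2772 - \frac{1}{-219}\right) = -16939 - \frac{607069}{219} = - \frac{4316710}{219}$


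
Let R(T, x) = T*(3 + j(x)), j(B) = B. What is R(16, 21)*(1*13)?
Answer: 4992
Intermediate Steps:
R(T, x) = T*(3 + x)
R(16, 21)*(1*13) = (16*(3 + 21))*(1*13) = (16*24)*13 = 384*13 = 4992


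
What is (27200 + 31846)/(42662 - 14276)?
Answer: 9841/4731 ≈ 2.0801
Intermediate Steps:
(27200 + 31846)/(42662 - 14276) = 59046/28386 = 59046*(1/28386) = 9841/4731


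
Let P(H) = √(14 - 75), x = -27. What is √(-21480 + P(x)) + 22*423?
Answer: 9306 + √(-21480 + I*√61) ≈ 9306.0 + 146.56*I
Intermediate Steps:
P(H) = I*√61 (P(H) = √(-61) = I*√61)
√(-21480 + P(x)) + 22*423 = √(-21480 + I*√61) + 22*423 = √(-21480 + I*√61) + 9306 = 9306 + √(-21480 + I*√61)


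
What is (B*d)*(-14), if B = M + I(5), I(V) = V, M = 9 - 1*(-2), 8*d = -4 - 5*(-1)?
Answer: -28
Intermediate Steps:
d = ⅛ (d = (-4 - 5*(-1))/8 = (-4 + 5)/8 = (⅛)*1 = ⅛ ≈ 0.12500)
M = 11 (M = 9 + 2 = 11)
B = 16 (B = 11 + 5 = 16)
(B*d)*(-14) = (16*(⅛))*(-14) = 2*(-14) = -28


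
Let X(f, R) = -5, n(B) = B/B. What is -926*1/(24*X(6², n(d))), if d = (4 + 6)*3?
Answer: 463/60 ≈ 7.7167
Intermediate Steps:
d = 30 (d = 10*3 = 30)
n(B) = 1
-926*1/(24*X(6², n(d))) = -926/((3*8)*(-5)) = -926/(24*(-5)) = -926/(-120) = -926*(-1/120) = 463/60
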